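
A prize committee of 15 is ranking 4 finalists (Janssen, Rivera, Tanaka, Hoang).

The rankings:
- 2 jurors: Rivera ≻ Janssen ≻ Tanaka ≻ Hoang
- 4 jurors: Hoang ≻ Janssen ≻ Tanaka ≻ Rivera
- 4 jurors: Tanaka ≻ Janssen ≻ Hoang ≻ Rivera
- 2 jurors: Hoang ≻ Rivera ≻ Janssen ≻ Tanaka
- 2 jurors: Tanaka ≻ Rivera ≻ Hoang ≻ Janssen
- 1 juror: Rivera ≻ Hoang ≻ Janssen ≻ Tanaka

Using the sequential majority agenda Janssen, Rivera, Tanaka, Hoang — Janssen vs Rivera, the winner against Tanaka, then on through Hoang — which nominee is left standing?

Hoang

Round 1: Janssen vs Rivera — 8–7, Janssen advances.
Round 2: Janssen vs Tanaka — 9–6, Janssen advances.
Round 3: Janssen vs Hoang — 6–9, Hoang advances.
Hoang survives the agenda.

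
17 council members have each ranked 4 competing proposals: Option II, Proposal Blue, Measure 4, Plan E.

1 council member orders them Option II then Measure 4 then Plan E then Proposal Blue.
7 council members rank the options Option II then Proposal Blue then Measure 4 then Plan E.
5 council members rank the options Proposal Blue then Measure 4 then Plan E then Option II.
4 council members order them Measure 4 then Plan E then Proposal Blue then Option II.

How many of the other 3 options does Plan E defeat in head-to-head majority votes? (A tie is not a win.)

1

Plan E against each rival (17 council members):
Plan E vs Option II: Plan E, 9–8.
Plan E vs Proposal Blue: Plan E is ranked higher on 1+4 = 5 ballots, Proposal Blue on 12. Proposal Blue wins 12–5.
Plan E–Measure 4: Measure 4 17–0.
Plan E beats Option II; loses to Proposal Blue, Measure 4 — 1 pairwise win.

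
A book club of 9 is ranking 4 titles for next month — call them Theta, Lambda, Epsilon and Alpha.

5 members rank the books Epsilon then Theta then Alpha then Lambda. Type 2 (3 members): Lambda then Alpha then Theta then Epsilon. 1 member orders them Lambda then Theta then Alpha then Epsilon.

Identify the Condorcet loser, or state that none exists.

Lambda

Pairwise majorities:
Theta vs Lambda: 5 for Theta, 4 for Lambda — Theta by 5–4.
Theta vs Epsilon: Epsilon wins 5–4.
Theta vs Alpha: Theta preferred on 5+1 = 6 ballots; Theta wins 6–3.
Lambda–Epsilon: Epsilon 5–4.
Lambda vs Alpha: 3+1 = 4 for Lambda, 5 for Alpha — Alpha by 5–4.
Epsilon–Alpha: Epsilon 5–4.
Lambda loses to every other book — it is the Condorcet loser.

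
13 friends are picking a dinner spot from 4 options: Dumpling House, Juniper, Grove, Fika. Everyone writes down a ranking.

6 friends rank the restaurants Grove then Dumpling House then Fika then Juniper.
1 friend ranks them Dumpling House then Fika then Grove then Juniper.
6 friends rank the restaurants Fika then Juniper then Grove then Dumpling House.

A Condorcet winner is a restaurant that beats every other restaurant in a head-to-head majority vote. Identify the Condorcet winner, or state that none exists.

none

Pairwise majorities:
Dumpling House vs Juniper: 7 to 6, Dumpling House.
Dumpling House vs Grove: 1 to 12, Grove.
Dumpling House vs Fika: Dumpling House preferred on 6+1 = 7 ballots; Dumpling House wins 7–6.
Juniper vs Grove: 6 to 7, Grove.
Juniper vs Fika: Juniper is ranked higher on 0 ballots, Fika on 13. Fika wins 13–0.
Grove vs Fika: Grove preferred on 6 ballots; Fika wins 7–6.
No restaurant is unbeaten: Dumpling House loses to Grove; Juniper loses to Dumpling House; Grove loses to Fika; Fika loses to Dumpling House. In particular Dumpling House beats Fika beats Grove beats Dumpling House is a majority cycle — no Condorcet winner exists.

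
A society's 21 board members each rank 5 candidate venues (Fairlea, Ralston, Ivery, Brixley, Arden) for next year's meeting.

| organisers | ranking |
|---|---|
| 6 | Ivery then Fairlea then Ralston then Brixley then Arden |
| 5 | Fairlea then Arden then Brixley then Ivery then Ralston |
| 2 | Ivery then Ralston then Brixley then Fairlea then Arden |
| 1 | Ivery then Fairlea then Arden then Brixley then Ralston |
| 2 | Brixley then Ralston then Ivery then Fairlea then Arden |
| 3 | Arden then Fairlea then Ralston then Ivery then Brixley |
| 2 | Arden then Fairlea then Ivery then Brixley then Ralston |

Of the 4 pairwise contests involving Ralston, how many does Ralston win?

Ralston against each rival (21 organisers):
Ralston–Fairlea: Fairlea 17–4.
Ralston vs Ivery: Ralston is ranked higher on 2+3 = 5 ballots, Ivery on 16. Ivery wins 16–5.
Ralston vs Brixley: Ralston, 11–10.
Ralston vs Arden: Ralston preferred on 6+2+2 = 10 ballots; Arden wins 11–10.
Ralston beats Brixley; loses to Fairlea, Ivery, Arden — 1 pairwise win.

1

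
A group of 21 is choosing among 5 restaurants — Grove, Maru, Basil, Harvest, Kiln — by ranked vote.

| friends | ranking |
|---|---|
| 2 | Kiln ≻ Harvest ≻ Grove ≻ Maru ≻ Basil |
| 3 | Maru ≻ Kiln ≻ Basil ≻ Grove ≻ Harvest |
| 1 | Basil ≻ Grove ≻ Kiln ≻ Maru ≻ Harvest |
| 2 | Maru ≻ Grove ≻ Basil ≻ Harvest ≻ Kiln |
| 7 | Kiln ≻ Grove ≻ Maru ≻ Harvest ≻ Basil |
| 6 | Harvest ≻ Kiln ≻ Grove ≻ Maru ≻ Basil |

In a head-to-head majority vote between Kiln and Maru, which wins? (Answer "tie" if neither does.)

Ballots ranking Kiln above Maru: 2 + 1 + 7 + 6 = 16.
Ballots ranking Maru above Kiln: 21 − 16 = 5.
Kiln wins the head-to-head 16–5.

Kiln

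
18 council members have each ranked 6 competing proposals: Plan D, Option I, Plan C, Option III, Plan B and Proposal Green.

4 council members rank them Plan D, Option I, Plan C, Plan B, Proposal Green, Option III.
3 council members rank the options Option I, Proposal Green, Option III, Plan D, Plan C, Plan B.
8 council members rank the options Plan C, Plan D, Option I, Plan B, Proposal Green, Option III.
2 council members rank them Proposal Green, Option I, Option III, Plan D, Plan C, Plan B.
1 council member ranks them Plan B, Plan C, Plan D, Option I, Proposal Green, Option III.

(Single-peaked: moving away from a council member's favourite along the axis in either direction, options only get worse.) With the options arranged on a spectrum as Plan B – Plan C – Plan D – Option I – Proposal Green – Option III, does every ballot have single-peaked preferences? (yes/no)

yes

Axis positions: Plan B=1, Plan C=2, Plan D=3, Option I=4, Proposal Green=5, Option III=6.
Cluster 1 (peak Plan D at position 3): ranking walks positions 3-4-2-1-5-6, expanding outward from the peak — single-peaked.
Cluster 2 (peak Option I at position 4): ranking walks positions 4-5-6-3-2-1, expanding outward from the peak — single-peaked.
Cluster 3 (peak Plan C at position 2): ranking walks positions 2-3-4-1-5-6, expanding outward from the peak — single-peaked.
Cluster 4 (peak Proposal Green at position 5): ranking walks positions 5-4-6-3-2-1, expanding outward from the peak — single-peaked.
Cluster 5 (peak Plan B at position 1): ranking walks positions 1-2-3-4-5-6, expanding outward from the peak — single-peaked.
Every ranking is single-peaked on this axis.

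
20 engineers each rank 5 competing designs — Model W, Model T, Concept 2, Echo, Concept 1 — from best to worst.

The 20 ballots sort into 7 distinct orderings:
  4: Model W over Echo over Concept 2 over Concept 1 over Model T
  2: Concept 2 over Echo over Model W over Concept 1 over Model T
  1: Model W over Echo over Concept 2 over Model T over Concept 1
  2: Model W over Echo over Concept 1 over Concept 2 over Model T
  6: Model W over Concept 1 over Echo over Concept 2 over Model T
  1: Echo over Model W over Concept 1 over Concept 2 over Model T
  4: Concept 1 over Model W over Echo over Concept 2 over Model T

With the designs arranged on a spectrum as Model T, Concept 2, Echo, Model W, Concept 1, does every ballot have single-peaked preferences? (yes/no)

Axis positions: Model T=1, Concept 2=2, Echo=3, Model W=4, Concept 1=5.
Type 1 (peak Model W at position 4): ranking walks positions 4-3-2-5-1, expanding outward from the peak — single-peaked.
Type 2 (peak Concept 2 at position 2): ranking walks positions 2-3-4-5-1, expanding outward from the peak — single-peaked.
Type 3 (peak Model W at position 4): ranking walks positions 4-3-2-1-5, expanding outward from the peak — single-peaked.
Type 4 (peak Model W at position 4): ranking walks positions 4-3-5-2-1, expanding outward from the peak — single-peaked.
Type 5 (peak Model W at position 4): ranking walks positions 4-5-3-2-1, expanding outward from the peak — single-peaked.
Type 6 (peak Echo at position 3): ranking walks positions 3-4-5-2-1, expanding outward from the peak — single-peaked.
Type 7 (peak Concept 1 at position 5): ranking walks positions 5-4-3-2-1, expanding outward from the peak — single-peaked.
Every ranking is single-peaked on this axis.

yes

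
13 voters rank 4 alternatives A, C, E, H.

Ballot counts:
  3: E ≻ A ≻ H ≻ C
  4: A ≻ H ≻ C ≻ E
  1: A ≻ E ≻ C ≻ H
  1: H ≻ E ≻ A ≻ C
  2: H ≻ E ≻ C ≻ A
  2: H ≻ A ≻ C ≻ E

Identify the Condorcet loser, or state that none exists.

C

Pairwise majorities:
A vs C: 3+4+1+1+2 = 11 for A, 2 for C — A by 11–2.
A vs E: A preferred on 4+1+2 = 7 ballots; A wins 7–6.
A vs H: 3+4+1 = 8 for A, 5 for H — A by 8–5.
C vs E: E wins 7–6.
C vs H: 1 for C, 12 for H — H by 12–1.
E vs H: H, 9–4.
Only C has no wins; C is the Condorcet loser.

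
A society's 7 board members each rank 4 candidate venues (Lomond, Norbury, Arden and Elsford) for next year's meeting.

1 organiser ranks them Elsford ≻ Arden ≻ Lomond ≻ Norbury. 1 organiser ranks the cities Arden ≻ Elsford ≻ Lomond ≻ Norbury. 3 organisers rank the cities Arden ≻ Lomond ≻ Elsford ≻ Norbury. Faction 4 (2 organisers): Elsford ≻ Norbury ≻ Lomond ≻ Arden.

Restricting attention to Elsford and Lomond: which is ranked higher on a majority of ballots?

Elsford

Ballots ranking Elsford above Lomond: 1 + 1 + 2 = 4.
Ballots ranking Lomond above Elsford: 7 − 4 = 3.
Elsford wins the head-to-head 4–3.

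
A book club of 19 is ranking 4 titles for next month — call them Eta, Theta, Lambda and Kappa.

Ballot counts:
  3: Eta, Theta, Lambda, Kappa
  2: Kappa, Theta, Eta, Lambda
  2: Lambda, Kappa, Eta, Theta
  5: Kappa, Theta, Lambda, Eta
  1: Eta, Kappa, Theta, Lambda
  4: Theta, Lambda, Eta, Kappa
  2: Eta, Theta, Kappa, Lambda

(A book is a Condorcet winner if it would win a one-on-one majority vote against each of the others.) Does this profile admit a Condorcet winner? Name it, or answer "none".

Pairwise majorities:
Eta vs Theta: Theta wins 11–8.
Eta vs Lambda: Lambda, 11–8.
Eta–Kappa: Eta 10–9.
Theta vs Lambda: Theta wins 17–2.
Theta vs Kappa: Kappa, 10–9.
Lambda vs Kappa: Kappa wins 10–9.
Each book drops at least one matchup (Eta loses to Theta; Theta loses to Kappa; Lambda loses to Theta; Kappa loses to Eta); the cycle Eta > Kappa > Theta > Eta rules out a Condorcet winner.

none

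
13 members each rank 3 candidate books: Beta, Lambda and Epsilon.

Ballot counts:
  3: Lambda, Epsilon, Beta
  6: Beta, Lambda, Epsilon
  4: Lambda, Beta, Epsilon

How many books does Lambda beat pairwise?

Lambda against each rival (13 members):
Lambda vs Beta: 7 to 6, Lambda.
Lambda vs Epsilon: Lambda is ranked higher on 3+6+4 = 13 ballots, Epsilon on 0. Lambda wins 13–0.
Lambda beats Beta, Epsilon — 2 pairwise wins.

2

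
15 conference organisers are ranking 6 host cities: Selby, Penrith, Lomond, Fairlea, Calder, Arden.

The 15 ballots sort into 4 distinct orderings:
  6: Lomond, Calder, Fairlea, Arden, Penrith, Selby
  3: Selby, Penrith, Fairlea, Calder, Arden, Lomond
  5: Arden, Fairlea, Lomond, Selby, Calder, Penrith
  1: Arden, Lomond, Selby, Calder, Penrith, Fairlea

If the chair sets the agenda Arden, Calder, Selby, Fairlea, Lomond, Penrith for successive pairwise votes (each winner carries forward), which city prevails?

Fairlea

Round 1: Arden vs Calder — 6–9, Calder advances.
Round 2: Calder vs Selby — 6–9, Selby advances.
Round 3: Selby vs Fairlea — 4–11, Fairlea advances.
Round 4: Fairlea vs Lomond — 8–7, Fairlea advances.
Round 5: Fairlea vs Penrith — 11–4, Fairlea advances.
Fairlea survives the agenda.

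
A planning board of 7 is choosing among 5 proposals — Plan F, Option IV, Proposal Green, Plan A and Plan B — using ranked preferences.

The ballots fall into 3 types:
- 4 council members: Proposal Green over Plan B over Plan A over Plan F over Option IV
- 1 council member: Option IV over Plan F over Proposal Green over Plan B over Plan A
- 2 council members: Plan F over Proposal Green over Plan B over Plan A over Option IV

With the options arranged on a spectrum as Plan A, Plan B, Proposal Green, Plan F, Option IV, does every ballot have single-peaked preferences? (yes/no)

yes

Axis positions: Plan A=1, Plan B=2, Proposal Green=3, Plan F=4, Option IV=5.
Type 1 (peak Proposal Green at position 3): ranking walks positions 3-2-1-4-5, expanding outward from the peak — single-peaked.
Type 2 (peak Option IV at position 5): ranking walks positions 5-4-3-2-1, expanding outward from the peak — single-peaked.
Type 3 (peak Plan F at position 4): ranking walks positions 4-3-2-1-5, expanding outward from the peak — single-peaked.
Every ranking is single-peaked on this axis.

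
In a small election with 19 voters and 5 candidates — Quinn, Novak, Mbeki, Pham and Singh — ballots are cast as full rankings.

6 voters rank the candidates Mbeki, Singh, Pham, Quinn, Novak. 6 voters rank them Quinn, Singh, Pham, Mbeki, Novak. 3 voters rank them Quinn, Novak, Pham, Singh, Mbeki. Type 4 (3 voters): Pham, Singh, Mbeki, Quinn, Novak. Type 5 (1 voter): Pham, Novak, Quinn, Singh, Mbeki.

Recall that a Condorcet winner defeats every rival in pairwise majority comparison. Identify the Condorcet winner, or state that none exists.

Pairwise majorities:
Quinn–Novak: Quinn 18–1.
Quinn–Mbeki: Quinn 10–9.
Quinn vs Pham: Pham, 10–9.
Quinn vs Singh: 10 to 9, Quinn.
Novak vs Mbeki: Novak preferred on 3+1 = 4 ballots; Mbeki wins 15–4.
Novak vs Pham: Pham, 16–3.
Novak vs Singh: Novak is ranked higher on 3+1 = 4 ballots, Singh on 15. Singh wins 15–4.
Mbeki vs Pham: 6 to 13, Pham.
Mbeki vs Singh: Singh wins 13–6.
Pham–Singh: Singh 12–7.
No candidate is unbeaten: Quinn loses to Pham; Novak loses to Quinn; Mbeki loses to Quinn; Pham loses to Singh; Singh loses to Quinn. In particular Quinn > Singh > Pham > Quinn is a majority cycle — no Condorcet winner exists.

none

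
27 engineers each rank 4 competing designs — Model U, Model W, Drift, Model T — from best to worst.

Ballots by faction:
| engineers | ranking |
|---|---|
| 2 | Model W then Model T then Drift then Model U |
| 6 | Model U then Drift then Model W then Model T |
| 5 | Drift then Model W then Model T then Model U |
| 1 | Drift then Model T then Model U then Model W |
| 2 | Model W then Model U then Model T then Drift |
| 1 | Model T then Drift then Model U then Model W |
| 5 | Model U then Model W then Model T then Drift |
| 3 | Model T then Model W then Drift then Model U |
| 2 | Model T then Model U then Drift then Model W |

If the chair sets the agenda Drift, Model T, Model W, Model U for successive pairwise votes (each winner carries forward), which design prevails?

Round 1: Drift vs Model T — 12–15, Model T advances.
Round 2: Model T vs Model W — 7–20, Model W advances.
Round 3: Model W vs Model U — 12–15, Model U advances.
The agenda winner is Model U.

Model U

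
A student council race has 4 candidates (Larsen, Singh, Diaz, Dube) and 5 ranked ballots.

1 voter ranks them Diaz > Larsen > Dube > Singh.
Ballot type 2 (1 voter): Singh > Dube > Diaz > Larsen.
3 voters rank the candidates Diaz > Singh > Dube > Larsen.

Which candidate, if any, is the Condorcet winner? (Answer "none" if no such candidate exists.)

Diaz

Pairwise majorities:
Larsen vs Singh: Larsen is ranked higher on 1 ballot, Singh on 4. Singh wins 4–1.
Larsen vs Diaz: 0 to 5, Diaz.
Larsen vs Dube: Larsen is ranked higher on 1 ballot, Dube on 4. Dube wins 4–1.
Singh vs Diaz: Singh is ranked higher on 1 ballot, Diaz on 4. Diaz wins 4–1.
Singh vs Dube: Singh preferred on 1+3 = 4 ballots; Singh wins 4–1.
Diaz vs Dube: 1+3 = 4 for Diaz, 1 for Dube — Diaz by 4–1.
Only Diaz has no losses; Diaz is the Condorcet winner.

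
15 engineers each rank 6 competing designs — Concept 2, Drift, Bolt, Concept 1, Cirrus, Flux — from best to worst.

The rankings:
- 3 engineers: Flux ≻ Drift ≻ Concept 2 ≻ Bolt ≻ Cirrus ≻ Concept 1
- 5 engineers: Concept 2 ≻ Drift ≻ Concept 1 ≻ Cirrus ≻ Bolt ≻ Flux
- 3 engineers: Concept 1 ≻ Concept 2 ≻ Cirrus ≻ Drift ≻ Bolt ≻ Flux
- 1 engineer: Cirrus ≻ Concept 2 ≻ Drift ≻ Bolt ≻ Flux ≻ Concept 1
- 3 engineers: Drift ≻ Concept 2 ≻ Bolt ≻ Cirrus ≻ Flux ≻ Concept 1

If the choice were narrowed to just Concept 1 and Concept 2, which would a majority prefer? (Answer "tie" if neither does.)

Ballots ranking Concept 1 above Concept 2: 3.
Ballots ranking Concept 2 above Concept 1: 15 − 3 = 12.
Concept 2 wins the head-to-head 12–3.

Concept 2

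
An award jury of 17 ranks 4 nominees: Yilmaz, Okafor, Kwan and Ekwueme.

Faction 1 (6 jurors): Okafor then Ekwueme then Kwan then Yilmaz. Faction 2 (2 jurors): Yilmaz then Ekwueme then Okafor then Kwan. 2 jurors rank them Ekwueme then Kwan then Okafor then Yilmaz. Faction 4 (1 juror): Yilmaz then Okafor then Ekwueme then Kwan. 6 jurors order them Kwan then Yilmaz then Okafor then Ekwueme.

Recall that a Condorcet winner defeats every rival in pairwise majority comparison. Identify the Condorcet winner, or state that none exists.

Head-to-head results (17 jurors):
Yilmaz vs Okafor: Yilmaz is ranked higher on 2+1+6 = 9 ballots, Okafor on 8. Yilmaz wins 9–8.
Yilmaz vs Kwan: Yilmaz preferred on 2+1 = 3 ballots; Kwan wins 14–3.
Yilmaz vs Ekwueme: 2+1+6 = 9 for Yilmaz, 8 for Ekwueme — Yilmaz by 9–8.
Okafor vs Kwan: Okafor is ranked higher on 6+2+1 = 9 ballots, Kwan on 8. Okafor wins 9–8.
Okafor vs Ekwueme: Okafor is ranked higher on 6+1+6 = 13 ballots, Ekwueme on 4. Okafor wins 13–4.
Kwan vs Ekwueme: Kwan is ranked higher on 6 ballots, Ekwueme on 11. Ekwueme wins 11–6.
Each nominee drops at least one matchup (Yilmaz loses to Kwan; Okafor loses to Yilmaz; Kwan loses to Okafor; Ekwueme loses to Yilmaz); the cycle Yilmaz → Okafor → Kwan → Yilmaz rules out a Condorcet winner.

none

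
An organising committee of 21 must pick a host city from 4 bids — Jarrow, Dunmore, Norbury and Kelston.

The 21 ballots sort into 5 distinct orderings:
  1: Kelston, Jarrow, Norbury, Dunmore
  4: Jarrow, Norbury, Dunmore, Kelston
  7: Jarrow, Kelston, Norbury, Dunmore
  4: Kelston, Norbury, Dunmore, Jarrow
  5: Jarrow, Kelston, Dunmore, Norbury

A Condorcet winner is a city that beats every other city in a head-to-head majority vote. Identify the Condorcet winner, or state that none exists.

Pairwise majorities:
Jarrow–Dunmore: Jarrow 17–4.
Jarrow vs Norbury: Jarrow, 17–4.
Jarrow vs Kelston: Jarrow wins 16–5.
Dunmore vs Norbury: Norbury wins 16–5.
Dunmore vs Kelston: Kelston wins 17–4.
Norbury–Kelston: Kelston 17–4.
Jarrow wins every pairwise contest, so Jarrow is the Condorcet winner.

Jarrow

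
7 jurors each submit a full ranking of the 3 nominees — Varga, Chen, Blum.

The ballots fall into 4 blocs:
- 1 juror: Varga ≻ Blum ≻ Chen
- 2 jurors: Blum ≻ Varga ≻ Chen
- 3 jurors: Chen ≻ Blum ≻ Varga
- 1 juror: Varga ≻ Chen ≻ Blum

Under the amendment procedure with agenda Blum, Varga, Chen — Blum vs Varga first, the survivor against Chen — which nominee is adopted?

Chen

Round 1: Blum vs Varga — 5–2, Blum advances.
Round 2: Blum vs Chen — 3–4, Chen advances.
The agenda winner is Chen.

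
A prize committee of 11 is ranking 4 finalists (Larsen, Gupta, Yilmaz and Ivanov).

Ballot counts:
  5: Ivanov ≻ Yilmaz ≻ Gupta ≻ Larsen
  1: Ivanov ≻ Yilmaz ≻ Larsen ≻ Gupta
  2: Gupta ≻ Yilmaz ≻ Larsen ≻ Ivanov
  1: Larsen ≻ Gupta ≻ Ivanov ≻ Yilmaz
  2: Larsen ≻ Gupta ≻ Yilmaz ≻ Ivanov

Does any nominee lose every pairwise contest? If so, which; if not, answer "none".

Larsen

Pairwise majorities:
Larsen–Gupta: Gupta 7–4.
Larsen vs Yilmaz: 1+2 = 3 for Larsen, 8 for Yilmaz — Yilmaz by 8–3.
Larsen vs Ivanov: Ivanov, 6–5.
Gupta vs Yilmaz: Yilmaz wins 6–5.
Gupta vs Ivanov: Gupta is ranked higher on 2+1+2 = 5 ballots, Ivanov on 6. Ivanov wins 6–5.
Yilmaz vs Ivanov: 4 to 7, Ivanov.
Larsen is beaten in every head-to-head and is the Condorcet loser.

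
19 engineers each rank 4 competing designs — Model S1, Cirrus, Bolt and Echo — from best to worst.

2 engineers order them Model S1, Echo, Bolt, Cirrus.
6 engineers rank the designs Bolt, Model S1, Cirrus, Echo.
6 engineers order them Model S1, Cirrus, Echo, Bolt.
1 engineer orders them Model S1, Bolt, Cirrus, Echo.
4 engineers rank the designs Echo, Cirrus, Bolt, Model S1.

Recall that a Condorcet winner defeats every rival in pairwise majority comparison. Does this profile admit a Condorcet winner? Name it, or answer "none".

none

Check each pair by majority over 19 ballots:
Model S1 vs Cirrus: 15 to 4, Model S1.
Model S1 vs Bolt: 2+6+1 = 9 for Model S1, 10 for Bolt — Bolt by 10–9.
Model S1 vs Echo: Model S1 is ranked higher on 2+6+6+1 = 15 ballots, Echo on 4. Model S1 wins 15–4.
Cirrus vs Bolt: 10 to 9, Cirrus.
Cirrus vs Echo: Cirrus preferred on 6+6+1 = 13 ballots; Cirrus wins 13–6.
Bolt vs Echo: Bolt is ranked higher on 6+1 = 7 ballots, Echo on 12. Echo wins 12–7.
Each design drops at least one matchup (Model S1 loses to Bolt; Cirrus loses to Model S1; Bolt loses to Cirrus; Echo loses to Model S1); the cycle Model S1 beats Cirrus beats Bolt beats Model S1 rules out a Condorcet winner.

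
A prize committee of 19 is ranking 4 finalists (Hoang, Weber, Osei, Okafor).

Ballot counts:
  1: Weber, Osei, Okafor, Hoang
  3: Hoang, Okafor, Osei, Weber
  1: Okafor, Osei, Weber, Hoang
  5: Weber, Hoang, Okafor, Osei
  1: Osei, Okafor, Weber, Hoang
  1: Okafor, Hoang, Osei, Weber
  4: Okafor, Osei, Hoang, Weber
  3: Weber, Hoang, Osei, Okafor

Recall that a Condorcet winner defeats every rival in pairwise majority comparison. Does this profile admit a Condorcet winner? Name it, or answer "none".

Head-to-head results (19 jurors):
Hoang vs Weber: 8 to 11, Weber.
Hoang vs Osei: Hoang is ranked higher on 3+5+1+3 = 12 ballots, Osei on 7. Hoang wins 12–7.
Hoang vs Okafor: Hoang wins 11–8.
Weber vs Osei: 1+5+3 = 9 for Weber, 10 for Osei — Osei by 10–9.
Weber vs Okafor: Weber is ranked higher on 1+5+3 = 9 ballots, Okafor on 10. Okafor wins 10–9.
Osei vs Okafor: Okafor, 14–5.
Every nominee loses at least once (Hoang loses to Weber; Weber loses to Osei; Osei loses to Hoang; Okafor loses to Hoang). The majority relation contains the cycle Hoang → Osei → Weber → Hoang, so there is no Condorcet winner.

none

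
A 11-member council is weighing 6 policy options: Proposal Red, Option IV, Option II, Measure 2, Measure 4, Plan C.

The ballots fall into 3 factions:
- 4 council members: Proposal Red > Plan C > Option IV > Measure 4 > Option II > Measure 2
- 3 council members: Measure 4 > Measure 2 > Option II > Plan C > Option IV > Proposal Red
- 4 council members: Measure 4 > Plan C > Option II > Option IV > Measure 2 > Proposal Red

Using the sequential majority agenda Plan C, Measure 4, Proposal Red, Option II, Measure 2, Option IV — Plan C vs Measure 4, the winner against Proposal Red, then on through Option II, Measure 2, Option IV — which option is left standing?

Round 1: Plan C vs Measure 4 — 4–7, Measure 4 advances.
Round 2: Measure 4 vs Proposal Red — 7–4, Measure 4 advances.
Round 3: Measure 4 vs Option II — 11–0, Measure 4 advances.
Round 4: Measure 4 vs Measure 2 — 11–0, Measure 4 advances.
Round 5: Measure 4 vs Option IV — 7–4, Measure 4 advances.
The agenda winner is Measure 4.

Measure 4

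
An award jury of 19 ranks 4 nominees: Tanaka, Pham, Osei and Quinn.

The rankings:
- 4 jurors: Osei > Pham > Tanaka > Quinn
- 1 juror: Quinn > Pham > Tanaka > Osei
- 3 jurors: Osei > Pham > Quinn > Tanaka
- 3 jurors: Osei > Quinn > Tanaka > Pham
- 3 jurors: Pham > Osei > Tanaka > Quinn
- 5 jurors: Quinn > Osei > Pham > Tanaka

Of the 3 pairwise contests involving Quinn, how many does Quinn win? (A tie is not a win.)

1

Quinn against each rival (19 jurors):
Quinn vs Tanaka: Quinn, 12–7.
Quinn vs Pham: 1+3+5 = 9 for Quinn, 10 for Pham — Pham by 10–9.
Quinn–Osei: Osei 13–6.
Quinn beats Tanaka; loses to Pham, Osei — 1 pairwise win.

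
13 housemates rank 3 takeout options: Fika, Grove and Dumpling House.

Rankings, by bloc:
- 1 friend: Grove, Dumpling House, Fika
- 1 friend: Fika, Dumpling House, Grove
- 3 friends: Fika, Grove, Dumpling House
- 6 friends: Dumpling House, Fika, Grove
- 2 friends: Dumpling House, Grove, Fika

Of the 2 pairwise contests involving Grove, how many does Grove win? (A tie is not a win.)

0

Grove against each rival (13 friends):
Grove vs Fika: Fika wins 10–3.
Grove vs Dumpling House: Grove is ranked higher on 1+3 = 4 ballots, Dumpling House on 9. Dumpling House wins 9–4.
Grove beats no one; loses to Fika, Dumpling House — 0 pairwise wins.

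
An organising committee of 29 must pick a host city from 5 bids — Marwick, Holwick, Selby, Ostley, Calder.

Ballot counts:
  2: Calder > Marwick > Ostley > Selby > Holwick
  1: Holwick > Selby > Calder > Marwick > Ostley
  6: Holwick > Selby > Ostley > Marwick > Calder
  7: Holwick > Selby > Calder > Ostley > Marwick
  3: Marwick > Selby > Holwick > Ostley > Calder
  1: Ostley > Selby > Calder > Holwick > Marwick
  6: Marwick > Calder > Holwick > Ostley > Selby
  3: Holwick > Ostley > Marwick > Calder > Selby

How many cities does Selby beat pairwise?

3

Selby against each rival (29 organisers):
Selby vs Marwick: Selby wins 15–14.
Selby vs Holwick: 2+3+1 = 6 for Selby, 23 for Holwick — Holwick by 23–6.
Selby vs Ostley: 1+6+7+3 = 17 for Selby, 12 for Ostley — Selby by 17–12.
Selby vs Calder: 1+6+7+3+1 = 18 for Selby, 11 for Calder — Selby by 18–11.
Selby beats Marwick, Ostley, Calder; loses to Holwick — 3 pairwise wins.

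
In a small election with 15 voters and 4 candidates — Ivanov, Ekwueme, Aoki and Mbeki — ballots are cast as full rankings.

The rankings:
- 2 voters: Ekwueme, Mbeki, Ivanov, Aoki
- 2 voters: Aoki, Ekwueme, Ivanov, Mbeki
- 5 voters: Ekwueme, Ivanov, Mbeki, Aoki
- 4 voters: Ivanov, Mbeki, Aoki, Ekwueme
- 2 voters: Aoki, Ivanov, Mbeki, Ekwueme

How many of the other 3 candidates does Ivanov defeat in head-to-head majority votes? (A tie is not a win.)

2

Ivanov against each rival (15 voters):
Ivanov vs Ekwueme: Ekwueme, 9–6.
Ivanov vs Aoki: Ivanov wins 11–4.
Ivanov–Mbeki: Ivanov 13–2.
Ivanov beats Aoki, Mbeki; loses to Ekwueme — 2 pairwise wins.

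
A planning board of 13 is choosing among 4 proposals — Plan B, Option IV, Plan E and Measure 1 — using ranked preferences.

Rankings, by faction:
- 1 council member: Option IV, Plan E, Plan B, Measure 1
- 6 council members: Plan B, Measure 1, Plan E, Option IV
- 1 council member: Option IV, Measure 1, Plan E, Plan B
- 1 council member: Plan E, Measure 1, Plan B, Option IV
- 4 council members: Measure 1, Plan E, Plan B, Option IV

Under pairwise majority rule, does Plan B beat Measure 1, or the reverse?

Ballots ranking Plan B above Measure 1: 1 + 6 = 7.
Ballots ranking Measure 1 above Plan B: 13 − 7 = 6.
Plan B wins the head-to-head 7–6.

Plan B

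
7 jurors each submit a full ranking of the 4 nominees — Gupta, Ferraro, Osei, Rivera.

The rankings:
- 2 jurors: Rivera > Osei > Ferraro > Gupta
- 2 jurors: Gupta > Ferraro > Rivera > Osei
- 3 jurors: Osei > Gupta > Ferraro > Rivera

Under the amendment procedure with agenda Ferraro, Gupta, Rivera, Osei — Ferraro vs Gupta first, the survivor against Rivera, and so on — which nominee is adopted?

Round 1: Ferraro vs Gupta — 2–5, Gupta advances.
Round 2: Gupta vs Rivera — 5–2, Gupta advances.
Round 3: Gupta vs Osei — 2–5, Osei advances.
Osei survives the agenda.

Osei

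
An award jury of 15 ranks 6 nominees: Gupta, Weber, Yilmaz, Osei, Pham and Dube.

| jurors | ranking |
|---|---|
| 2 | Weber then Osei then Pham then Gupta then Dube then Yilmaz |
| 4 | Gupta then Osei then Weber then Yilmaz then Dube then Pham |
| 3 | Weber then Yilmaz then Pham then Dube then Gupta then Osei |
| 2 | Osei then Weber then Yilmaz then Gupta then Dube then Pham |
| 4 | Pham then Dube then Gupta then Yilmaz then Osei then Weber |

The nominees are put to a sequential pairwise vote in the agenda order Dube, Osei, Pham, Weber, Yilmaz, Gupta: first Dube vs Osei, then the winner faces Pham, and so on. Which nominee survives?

Round 1: Dube vs Osei — 7–8, Osei advances.
Round 2: Osei vs Pham — 8–7, Osei advances.
Round 3: Osei vs Weber — 10–5, Osei advances.
Round 4: Osei vs Yilmaz — 8–7, Osei advances.
Round 5: Osei vs Gupta — 4–11, Gupta advances.
The agenda winner is Gupta.

Gupta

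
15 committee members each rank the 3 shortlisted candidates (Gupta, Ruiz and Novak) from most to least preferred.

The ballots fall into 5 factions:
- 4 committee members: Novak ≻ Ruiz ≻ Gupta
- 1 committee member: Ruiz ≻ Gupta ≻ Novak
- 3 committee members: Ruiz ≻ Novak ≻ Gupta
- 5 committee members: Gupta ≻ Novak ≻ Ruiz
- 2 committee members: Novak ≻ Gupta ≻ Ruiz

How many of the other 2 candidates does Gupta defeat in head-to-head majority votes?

Gupta against each rival (15 committee members):
Gupta vs Ruiz: Ruiz wins 8–7.
Gupta vs Novak: 1+5 = 6 for Gupta, 9 for Novak — Novak by 9–6.
Gupta beats no one; loses to Ruiz, Novak — 0 pairwise wins.

0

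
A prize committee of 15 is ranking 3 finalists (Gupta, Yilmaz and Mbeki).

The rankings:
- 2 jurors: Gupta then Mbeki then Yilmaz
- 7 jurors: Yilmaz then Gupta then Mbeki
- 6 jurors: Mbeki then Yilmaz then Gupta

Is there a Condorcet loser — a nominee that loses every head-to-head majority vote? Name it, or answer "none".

none

Pairwise majorities:
Gupta vs Yilmaz: Gupta preferred on 2 ballots; Yilmaz wins 13–2.
Gupta vs Mbeki: Gupta is ranked higher on 2+7 = 9 ballots, Mbeki on 6. Gupta wins 9–6.
Yilmaz vs Mbeki: Yilmaz preferred on 7 ballots; Mbeki wins 8–7.
No nominee is winless: Gupta beats Mbeki; Yilmaz beats Gupta; Mbeki beats Yilmaz. There is no Condorcet loser.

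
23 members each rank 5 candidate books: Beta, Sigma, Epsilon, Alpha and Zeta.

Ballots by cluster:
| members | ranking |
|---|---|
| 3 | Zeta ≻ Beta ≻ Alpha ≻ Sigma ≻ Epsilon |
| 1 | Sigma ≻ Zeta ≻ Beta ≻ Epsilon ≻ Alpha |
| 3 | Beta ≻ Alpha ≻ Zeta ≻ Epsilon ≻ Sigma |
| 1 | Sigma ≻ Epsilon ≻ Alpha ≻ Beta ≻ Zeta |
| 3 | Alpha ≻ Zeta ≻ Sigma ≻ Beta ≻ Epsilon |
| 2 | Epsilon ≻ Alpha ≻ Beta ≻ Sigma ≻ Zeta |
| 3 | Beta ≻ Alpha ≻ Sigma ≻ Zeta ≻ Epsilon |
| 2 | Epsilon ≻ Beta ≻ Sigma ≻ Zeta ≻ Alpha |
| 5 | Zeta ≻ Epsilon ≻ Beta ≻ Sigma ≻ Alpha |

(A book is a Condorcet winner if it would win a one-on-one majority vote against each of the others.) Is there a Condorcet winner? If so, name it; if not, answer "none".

Pairwise majorities:
Beta vs Sigma: Beta is ranked higher on 3+3+2+3+2+5 = 18 ballots, Sigma on 5. Beta wins 18–5.
Beta vs Epsilon: Beta preferred on 3+1+3+3+3 = 13 ballots; Beta wins 13–10.
Beta vs Alpha: Beta preferred on 3+1+3+3+2+5 = 17 ballots; Beta wins 17–6.
Beta vs Zeta: Beta preferred on 3+1+2+3+2 = 11 ballots; Zeta wins 12–11.
Sigma vs Epsilon: Epsilon wins 12–11.
Sigma vs Alpha: 9 to 14, Alpha.
Sigma vs Zeta: 9 to 14, Zeta.
Epsilon–Alpha: Alpha 12–11.
Epsilon vs Zeta: Epsilon preferred on 1+2+2 = 5 ballots; Zeta wins 18–5.
Alpha vs Zeta: Alpha is ranked higher on 3+1+3+2+3 = 12 ballots, Zeta on 11. Alpha wins 12–11.
No book is unbeaten: Beta loses to Zeta; Sigma loses to Beta; Epsilon loses to Beta; Alpha loses to Beta; Zeta loses to Alpha. In particular Beta beats Alpha beats Zeta beats Beta is a majority cycle — no Condorcet winner exists.

none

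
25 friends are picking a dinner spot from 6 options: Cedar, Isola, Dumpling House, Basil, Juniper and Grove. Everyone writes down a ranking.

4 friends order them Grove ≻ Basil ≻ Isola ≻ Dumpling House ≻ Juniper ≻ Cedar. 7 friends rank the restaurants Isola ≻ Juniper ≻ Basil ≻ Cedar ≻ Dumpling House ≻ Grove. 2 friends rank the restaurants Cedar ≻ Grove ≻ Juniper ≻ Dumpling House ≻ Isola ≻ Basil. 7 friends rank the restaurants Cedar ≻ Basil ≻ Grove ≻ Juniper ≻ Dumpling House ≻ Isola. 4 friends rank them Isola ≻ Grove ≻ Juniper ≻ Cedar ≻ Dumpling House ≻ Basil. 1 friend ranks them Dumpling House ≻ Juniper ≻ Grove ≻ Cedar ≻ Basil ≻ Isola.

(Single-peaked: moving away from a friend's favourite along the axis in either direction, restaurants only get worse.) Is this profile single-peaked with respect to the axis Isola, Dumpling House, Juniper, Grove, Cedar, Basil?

Axis positions: Isola=1, Dumpling House=2, Juniper=3, Grove=4, Cedar=5, Basil=6.
Ballot type 1: ranking walks positions 4-6-1-2-3-5; Basil is ranked above Cedar even though Cedar lies between Basil and the peak Grove on the axis — preferences dip and rise again. Not single-peaked.
Ballot type 2: ranking walks positions 1-3-6-5-2-4; Juniper is ranked above Dumpling House even though Dumpling House lies between Juniper and the peak Isola on the axis — preferences dip and rise again. Not single-peaked.
Ballot type 3 (peak Cedar at position 5): ranking walks positions 5-4-3-2-1-6, expanding outward from the peak — single-peaked.
Ballot type 4 (peak Cedar at position 5): ranking walks positions 5-6-4-3-2-1, expanding outward from the peak — single-peaked.
Ballot type 5: ranking walks positions 1-4-3-5-2-6; Grove is ranked above Dumpling House even though Dumpling House lies between Grove and the peak Isola on the axis — preferences dip and rise again. Not single-peaked.
Ballot type 6 (peak Dumpling House at position 2): ranking walks positions 2-3-4-5-6-1, expanding outward from the peak — single-peaked.
Ballot type 1 violates single-peakedness, so the profile is not single-peaked on this axis.

no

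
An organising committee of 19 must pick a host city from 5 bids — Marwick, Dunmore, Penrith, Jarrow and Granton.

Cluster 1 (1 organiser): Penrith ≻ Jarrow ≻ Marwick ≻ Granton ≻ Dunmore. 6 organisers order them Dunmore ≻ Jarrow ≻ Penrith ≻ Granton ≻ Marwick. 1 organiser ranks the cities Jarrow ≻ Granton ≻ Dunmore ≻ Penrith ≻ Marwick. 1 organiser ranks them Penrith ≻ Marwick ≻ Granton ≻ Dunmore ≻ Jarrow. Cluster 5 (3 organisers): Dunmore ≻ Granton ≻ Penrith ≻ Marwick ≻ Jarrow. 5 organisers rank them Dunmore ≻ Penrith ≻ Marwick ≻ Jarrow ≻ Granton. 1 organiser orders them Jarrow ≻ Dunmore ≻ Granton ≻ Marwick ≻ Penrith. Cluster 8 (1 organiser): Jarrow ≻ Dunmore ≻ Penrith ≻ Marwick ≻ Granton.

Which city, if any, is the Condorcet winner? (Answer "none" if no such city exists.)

Dunmore

Head-to-head results (19 organisers):
Marwick vs Dunmore: Marwick is ranked higher on 1+1 = 2 ballots, Dunmore on 17. Dunmore wins 17–2.
Marwick vs Penrith: 1 to 18, Penrith.
Marwick vs Jarrow: 1+3+5 = 9 for Marwick, 10 for Jarrow — Jarrow by 10–9.
Marwick vs Granton: Marwick preferred on 1+1+5+1 = 8 ballots; Granton wins 11–8.
Dunmore vs Penrith: 6+1+3+5+1+1 = 17 for Dunmore, 2 for Penrith — Dunmore by 17–2.
Dunmore vs Jarrow: 6+1+3+5 = 15 for Dunmore, 4 for Jarrow — Dunmore by 15–4.
Dunmore vs Granton: Dunmore preferred on 6+3+5+1+1 = 16 ballots; Dunmore wins 16–3.
Penrith vs Jarrow: 10 to 9, Penrith.
Penrith vs Granton: 14 to 5, Penrith.
Jarrow vs Granton: Jarrow is ranked higher on 1+6+1+5+1+1 = 15 ballots, Granton on 4. Jarrow wins 15–4.
Only Dunmore has no losses; Dunmore is the Condorcet winner.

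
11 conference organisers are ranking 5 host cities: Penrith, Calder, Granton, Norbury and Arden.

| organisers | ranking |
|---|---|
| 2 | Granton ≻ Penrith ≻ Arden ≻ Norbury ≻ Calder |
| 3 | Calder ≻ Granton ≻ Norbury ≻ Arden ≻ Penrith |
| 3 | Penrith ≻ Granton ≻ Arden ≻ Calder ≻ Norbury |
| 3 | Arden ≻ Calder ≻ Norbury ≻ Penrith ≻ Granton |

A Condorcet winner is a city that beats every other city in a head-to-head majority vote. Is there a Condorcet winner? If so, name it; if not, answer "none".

none

Check each pair by majority over 11 ballots:
Penrith vs Calder: Calder wins 6–5.
Penrith vs Granton: Penrith wins 6–5.
Penrith vs Norbury: Norbury, 6–5.
Penrith vs Arden: Arden wins 6–5.
Calder vs Granton: Calder, 6–5.
Calder–Norbury: Calder 9–2.
Calder vs Arden: Arden wins 8–3.
Granton vs Norbury: Granton, 8–3.
Granton vs Arden: Granton, 8–3.
Norbury vs Arden: Arden wins 8–3.
Every city loses at least once (Penrith loses to Calder; Calder loses to Arden; Granton loses to Penrith; Norbury loses to Calder; Arden loses to Granton). The majority relation contains the cycle Penrith → Granton → Norbury → Penrith, so there is no Condorcet winner.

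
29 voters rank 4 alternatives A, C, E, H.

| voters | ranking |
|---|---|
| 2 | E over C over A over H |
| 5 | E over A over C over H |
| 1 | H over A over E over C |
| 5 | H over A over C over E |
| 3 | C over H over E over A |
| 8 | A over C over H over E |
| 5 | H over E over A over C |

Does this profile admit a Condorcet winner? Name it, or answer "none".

none

Check each pair by majority over 29 ballots:
A vs C: A wins 24–5.
A vs E: E, 15–14.
A vs H: A wins 15–14.
C–E: C 16–13.
C vs H: C wins 18–11.
E–H: H 22–7.
Each alternative drops at least one matchup (A loses to E; C loses to A; E loses to C; H loses to A); the cycle A > C > E > A rules out a Condorcet winner.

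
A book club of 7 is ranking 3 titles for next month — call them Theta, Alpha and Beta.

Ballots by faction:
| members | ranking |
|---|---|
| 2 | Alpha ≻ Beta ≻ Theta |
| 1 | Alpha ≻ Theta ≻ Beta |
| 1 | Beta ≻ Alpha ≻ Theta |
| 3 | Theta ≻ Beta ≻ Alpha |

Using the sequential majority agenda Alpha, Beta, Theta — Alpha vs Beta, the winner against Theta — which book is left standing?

Theta

Round 1: Alpha vs Beta — 3–4, Beta advances.
Round 2: Beta vs Theta — 3–4, Theta advances.
Theta survives the agenda.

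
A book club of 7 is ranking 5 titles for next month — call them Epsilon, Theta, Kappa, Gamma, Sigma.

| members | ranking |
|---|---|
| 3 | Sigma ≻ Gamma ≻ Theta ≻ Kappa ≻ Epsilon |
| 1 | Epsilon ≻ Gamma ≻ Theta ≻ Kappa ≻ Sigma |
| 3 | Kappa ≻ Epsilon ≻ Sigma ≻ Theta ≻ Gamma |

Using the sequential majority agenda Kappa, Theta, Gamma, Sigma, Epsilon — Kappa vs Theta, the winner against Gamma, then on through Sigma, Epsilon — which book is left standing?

Round 1: Kappa vs Theta — 3–4, Theta advances.
Round 2: Theta vs Gamma — 3–4, Gamma advances.
Round 3: Gamma vs Sigma — 1–6, Sigma advances.
Round 4: Sigma vs Epsilon — 3–4, Epsilon advances.
Epsilon survives the agenda.

Epsilon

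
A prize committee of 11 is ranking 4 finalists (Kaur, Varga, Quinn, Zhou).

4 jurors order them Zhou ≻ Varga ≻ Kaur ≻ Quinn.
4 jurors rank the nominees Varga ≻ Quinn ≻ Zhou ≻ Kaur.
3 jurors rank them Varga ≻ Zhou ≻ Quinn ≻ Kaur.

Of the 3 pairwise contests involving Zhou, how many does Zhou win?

2

Zhou against each rival (11 jurors):
Zhou–Kaur: Zhou 11–0.
Zhou vs Varga: 4 to 7, Varga.
Zhou vs Quinn: Zhou preferred on 4+3 = 7 ballots; Zhou wins 7–4.
Zhou beats Kaur, Quinn; loses to Varga — 2 pairwise wins.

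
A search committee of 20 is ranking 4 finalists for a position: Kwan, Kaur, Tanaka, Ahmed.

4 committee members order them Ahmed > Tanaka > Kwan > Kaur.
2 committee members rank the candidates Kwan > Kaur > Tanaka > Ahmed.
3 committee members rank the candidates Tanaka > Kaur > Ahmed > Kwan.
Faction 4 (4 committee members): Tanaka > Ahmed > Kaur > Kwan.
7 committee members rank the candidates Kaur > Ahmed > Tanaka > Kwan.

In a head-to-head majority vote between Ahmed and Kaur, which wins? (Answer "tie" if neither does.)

Ballots ranking Ahmed above Kaur: 4 + 4 = 8.
Ballots ranking Kaur above Ahmed: 20 − 8 = 12.
Kaur wins the head-to-head 12–8.

Kaur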